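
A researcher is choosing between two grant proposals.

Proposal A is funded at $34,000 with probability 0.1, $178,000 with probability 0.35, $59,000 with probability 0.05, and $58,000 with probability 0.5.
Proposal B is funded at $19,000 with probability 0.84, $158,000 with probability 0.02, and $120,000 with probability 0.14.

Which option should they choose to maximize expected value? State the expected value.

Proposal A ($97,650)

Proposal A = 0.1 × 34000 + 0.35 × 178000 + 0.05 × 59000 + 0.5 × 58000 = 3400 + 62300 + 2950 + 29000 = 97650
Proposal B = 0.84 × 19000 + 0.02 × 158000 + 0.14 × 120000 = 15960 + 3160 + 16800 = 35920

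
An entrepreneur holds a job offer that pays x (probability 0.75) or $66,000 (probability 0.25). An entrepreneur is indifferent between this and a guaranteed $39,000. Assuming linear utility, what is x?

x = $30,000

0.75·x + 0.25·66000 = 39000
0.75·x = 39000 − 16500 = 22500
x = 22500 / 0.75 = 30000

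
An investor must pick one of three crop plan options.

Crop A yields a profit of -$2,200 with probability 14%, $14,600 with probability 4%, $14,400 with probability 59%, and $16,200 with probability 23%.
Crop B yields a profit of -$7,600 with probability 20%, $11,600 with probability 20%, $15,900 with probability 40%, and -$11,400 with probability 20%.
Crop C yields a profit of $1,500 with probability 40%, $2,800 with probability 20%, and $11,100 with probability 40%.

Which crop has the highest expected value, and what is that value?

Crop A = 0.14 × (-2200) + 0.04 × 14600 + 0.59 × 14400 + 0.23 × 16200 = -308 + 584 + 8496 + 3726 = 12498
Crop B = 0.2 × (-7600) + 0.2 × 11600 + 0.4 × 15900 + 0.2 × (-11400) = -1520 + 2320 + 6360 − 2280 = 4880
Crop C = 0.4 × 1500 + 0.2 × 2800 + 0.4 × 11100 = 600 + 560 + 4440 = 5600

Crop A ($12,498)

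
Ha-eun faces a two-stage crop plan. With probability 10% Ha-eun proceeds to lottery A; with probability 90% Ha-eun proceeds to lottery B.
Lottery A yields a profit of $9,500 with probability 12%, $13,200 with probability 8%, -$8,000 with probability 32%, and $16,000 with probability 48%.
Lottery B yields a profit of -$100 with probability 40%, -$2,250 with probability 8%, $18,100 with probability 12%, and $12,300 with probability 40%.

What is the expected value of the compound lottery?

$6,916.40

EV(A) = 0.12 × 9500 + 0.08 × 13200 + 0.32 × (-8000) + 0.48 × 16000 = 1140 + 1056 − 2560 + 7680 = 7316
EV(B) = 0.4 × (-100) + 0.08 × (-2250) + 0.12 × 18100 + 0.4 × 12300 = -40 − 180 + 2172 + 4920 = 6872
Overall = 0.1 × 7316 + 0.9 × 6872 = 731.6 + 6184.8 = 6916.4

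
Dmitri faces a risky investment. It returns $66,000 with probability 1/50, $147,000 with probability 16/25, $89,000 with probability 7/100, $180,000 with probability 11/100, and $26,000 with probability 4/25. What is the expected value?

EV = 1/50 × 66000 + 16/25 × 147000 + 7/100 × 89000 + 11/100 × 180000 + 4/25 × 26000 = 1320 + 94080 + 6230 + 19800 + 4160 = 125590

$125,590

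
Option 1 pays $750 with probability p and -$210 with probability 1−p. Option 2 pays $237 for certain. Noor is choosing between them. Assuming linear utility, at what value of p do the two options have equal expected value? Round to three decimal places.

p·750 + (1−p)·(-210) = 237
960p − 210 = 237
p = (237 + 210) / 960

p = 0.466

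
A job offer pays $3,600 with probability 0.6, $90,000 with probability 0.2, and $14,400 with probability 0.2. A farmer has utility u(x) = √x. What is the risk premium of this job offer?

E[u] = 0.6·√3600 + 0.2·√90000 + 0.2·√14400 = 0.6·60 + 0.2·300 + 0.2·120 = 120
CE = (120)² = 14400
Risk premium = EV − CE = 23040 − 14400 = 8640

$8,640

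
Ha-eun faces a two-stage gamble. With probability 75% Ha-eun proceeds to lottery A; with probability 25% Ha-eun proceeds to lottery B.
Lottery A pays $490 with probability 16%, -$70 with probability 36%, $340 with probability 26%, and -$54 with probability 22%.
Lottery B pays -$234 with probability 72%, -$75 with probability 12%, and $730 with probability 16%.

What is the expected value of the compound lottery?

EV(A) = 0.16 × 490 + 0.36 × (-70) + 0.26 × 340 + 0.22 × (-54) = 78.4 − 25.2 + 88.4 − 11.88 = 129.72
EV(B) = 0.72 × (-234) + 0.12 × (-75) + 0.16 × 730 = -168.48 − 9 + 116.8 = -60.68
Overall = 0.75 × 129.72 + 0.25 × (-60.68) = 97.29 − 15.17 = 82.12

$82.12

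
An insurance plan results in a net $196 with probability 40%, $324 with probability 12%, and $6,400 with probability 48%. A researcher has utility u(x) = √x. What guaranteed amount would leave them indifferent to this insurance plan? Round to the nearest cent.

E[u] = 0.4·√196 + 0.12·√324 + 0.48·√6400 = 0.4·14 + 0.12·18 + 0.48·80 = 46.16
CE = (46.16)² = 2130.7456

$2,130.75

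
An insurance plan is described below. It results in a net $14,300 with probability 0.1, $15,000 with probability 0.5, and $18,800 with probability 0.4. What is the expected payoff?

$16,450

EV = 0.1 × 14300 + 0.5 × 15000 + 0.4 × 18800 = 1430 + 7500 + 7520 = 16450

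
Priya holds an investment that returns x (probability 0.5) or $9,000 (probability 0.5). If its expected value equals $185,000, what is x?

x = $361,000

0.5·x + 0.5·9000 = 185000
0.5·x = 185000 − 4500 = 180500
x = 180500 / 0.5 = 361000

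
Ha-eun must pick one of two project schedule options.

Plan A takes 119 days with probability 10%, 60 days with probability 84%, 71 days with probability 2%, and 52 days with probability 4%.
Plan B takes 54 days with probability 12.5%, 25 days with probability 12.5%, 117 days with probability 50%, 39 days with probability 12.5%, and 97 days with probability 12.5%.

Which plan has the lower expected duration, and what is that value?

Plan A (65.8 days)

Plan A = 0.1 × 119 + 0.84 × 60 + 0.02 × 71 + 0.04 × 52 = 11.9 + 50.4 + 1.42 + 2.08 = 65.8
Plan B = 0.125 × 54 + 0.125 × 25 + 0.5 × 117 + 0.125 × 39 + 0.125 × 97 = 6.75 + 3.125 + 58.5 + 4.875 + 12.125 = 85.375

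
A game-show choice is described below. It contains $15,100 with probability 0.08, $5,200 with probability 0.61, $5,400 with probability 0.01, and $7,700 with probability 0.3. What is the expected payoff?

EV = 0.08 × 15100 + 0.61 × 5200 + 0.01 × 5400 + 0.3 × 7700 = 1208 + 3172 + 54 + 2310 = 6744

$6,744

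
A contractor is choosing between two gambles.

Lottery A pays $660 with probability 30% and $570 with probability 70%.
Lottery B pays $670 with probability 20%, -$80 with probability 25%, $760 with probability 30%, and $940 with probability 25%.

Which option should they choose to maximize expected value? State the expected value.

Lottery A ($597)

Lottery A = 0.3 × 660 + 0.7 × 570 = 198 + 399 = 597
Lottery B = 0.2 × 670 + 0.25 × (-80) + 0.3 × 760 + 0.25 × 940 = 134 − 20 + 228 + 235 = 577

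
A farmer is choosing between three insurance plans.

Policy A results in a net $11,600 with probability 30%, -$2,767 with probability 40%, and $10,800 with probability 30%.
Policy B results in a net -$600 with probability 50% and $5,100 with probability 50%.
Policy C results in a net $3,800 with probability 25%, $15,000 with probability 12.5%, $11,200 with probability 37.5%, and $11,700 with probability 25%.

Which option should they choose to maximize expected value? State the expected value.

Policy A = 0.3 × 11600 + 0.4 × (-2767) + 0.3 × 10800 = 3480 − 1106.8 + 3240 = 5613.2
Policy B = 0.5 × (-600) + 0.5 × 5100 = -300 + 2550 = 2250
Policy C = 0.25 × 3800 + 0.125 × 15000 + 0.375 × 11200 + 0.25 × 11700 = 950 + 1875 + 4200 + 2925 = 9950

Policy C ($9,950)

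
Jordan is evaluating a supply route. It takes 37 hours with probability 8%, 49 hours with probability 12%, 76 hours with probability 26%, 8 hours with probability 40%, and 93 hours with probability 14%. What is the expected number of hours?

EV = 0.08 × 37 + 0.12 × 49 + 0.26 × 76 + 0.4 × 8 + 0.14 × 93 = 2.96 + 5.88 + 19.76 + 3.2 + 13.02 = 44.82

44.82 hours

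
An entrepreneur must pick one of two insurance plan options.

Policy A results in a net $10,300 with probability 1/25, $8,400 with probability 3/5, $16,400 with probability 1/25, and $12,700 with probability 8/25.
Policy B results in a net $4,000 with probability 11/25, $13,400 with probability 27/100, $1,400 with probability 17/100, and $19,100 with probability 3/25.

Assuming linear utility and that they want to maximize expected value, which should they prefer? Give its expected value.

Policy A = 1/25 × 10300 + 3/5 × 8400 + 1/25 × 16400 + 8/25 × 12700 = 412 + 5040 + 656 + 4064 = 10172
Policy B = 11/25 × 4000 + 27/100 × 13400 + 17/100 × 1400 + 3/25 × 19100 = 1760 + 3618 + 238 + 2292 = 7908

Policy A ($10,172)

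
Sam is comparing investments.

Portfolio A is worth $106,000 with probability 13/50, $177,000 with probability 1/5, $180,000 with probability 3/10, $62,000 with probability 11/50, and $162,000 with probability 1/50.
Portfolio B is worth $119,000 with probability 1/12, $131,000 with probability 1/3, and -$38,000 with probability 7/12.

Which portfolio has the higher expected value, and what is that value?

Portfolio A = 13/50 × 106000 + 1/5 × 177000 + 3/10 × 180000 + 11/50 × 62000 + 1/50 × 162000 = 27560 + 35400 + 54000 + 13640 + 3240 = 133840
Portfolio B = 1/12 × 119000 + 1/3 × 131000 + 7/12 × (-38000) = 9916.6667 + 43666.6667 − 22166.6667 = 31416.6667

Portfolio A ($133,840)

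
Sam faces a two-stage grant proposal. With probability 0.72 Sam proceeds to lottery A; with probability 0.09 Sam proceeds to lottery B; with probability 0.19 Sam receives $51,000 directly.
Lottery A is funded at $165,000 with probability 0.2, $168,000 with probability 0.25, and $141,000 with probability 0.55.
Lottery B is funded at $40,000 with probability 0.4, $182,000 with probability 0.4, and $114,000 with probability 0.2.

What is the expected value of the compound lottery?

$129,570

EV(A) = 0.2 × 165000 + 0.25 × 168000 + 0.55 × 141000 = 33000 + 42000 + 77550 = 152550
EV(B) = 0.4 × 40000 + 0.4 × 182000 + 0.2 × 114000 = 16000 + 72800 + 22800 = 111600
Branch C: 51000 (certain)
Overall = 0.72 × 152550 + 0.09 × 111600 + 0.19 × 51000 = 109836 + 10044 + 9690 = 129570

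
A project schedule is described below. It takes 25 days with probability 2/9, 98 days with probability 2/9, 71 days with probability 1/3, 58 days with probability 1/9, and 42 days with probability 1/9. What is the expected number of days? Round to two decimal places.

EV = 2/9 × 25 + 2/9 × 98 + 1/3 × 71 + 1/9 × 58 + 1/9 × 42 = 5.5556 + 21.7778 + 23.6667 + 6.4444 + 4.6667 = 62.1111

62.11 days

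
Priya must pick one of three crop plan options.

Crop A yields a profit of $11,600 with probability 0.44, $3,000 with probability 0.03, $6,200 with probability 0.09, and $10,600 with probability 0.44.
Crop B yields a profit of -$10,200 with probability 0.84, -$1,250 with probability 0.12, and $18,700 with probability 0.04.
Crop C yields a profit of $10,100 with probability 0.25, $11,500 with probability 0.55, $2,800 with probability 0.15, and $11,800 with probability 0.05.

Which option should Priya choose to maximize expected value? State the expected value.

Crop A = 0.44 × 11600 + 0.03 × 3000 + 0.09 × 6200 + 0.44 × 10600 = 5104 + 90 + 558 + 4664 = 10416
Crop B = 0.84 × (-10200) + 0.12 × (-1250) + 0.04 × 18700 = -8568 − 150 + 748 = -7970
Crop C = 0.25 × 10100 + 0.55 × 11500 + 0.15 × 2800 + 0.05 × 11800 = 2525 + 6325 + 420 + 590 = 9860

Crop A ($10,416)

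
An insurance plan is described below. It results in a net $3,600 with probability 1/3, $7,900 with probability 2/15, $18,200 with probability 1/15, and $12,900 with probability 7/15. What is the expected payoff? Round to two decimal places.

$9,486.67

EV = 1/3 × 3600 + 2/15 × 7900 + 1/15 × 18200 + 7/15 × 12900 = 1200 + 1053.3333 + 1213.3333 + 6020 = 9486.6667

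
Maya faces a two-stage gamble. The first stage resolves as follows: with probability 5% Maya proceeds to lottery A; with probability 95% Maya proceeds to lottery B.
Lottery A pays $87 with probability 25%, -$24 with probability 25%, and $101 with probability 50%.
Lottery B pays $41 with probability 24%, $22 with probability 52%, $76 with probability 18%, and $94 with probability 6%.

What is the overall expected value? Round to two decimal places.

$41.88

EV(A) = 0.25 × 87 + 0.25 × (-24) + 0.5 × 101 = 21.75 − 6 + 50.5 = 66.25
EV(B) = 0.24 × 41 + 0.52 × 22 + 0.18 × 76 + 0.06 × 94 = 9.84 + 11.44 + 13.68 + 5.64 = 40.6
Overall = 0.05 × 66.25 + 0.95 × 40.6 = 3.3125 + 38.57 = 41.8825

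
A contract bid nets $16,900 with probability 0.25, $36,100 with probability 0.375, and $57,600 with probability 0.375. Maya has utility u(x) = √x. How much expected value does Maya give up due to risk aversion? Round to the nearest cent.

E[u] = 0.25·√16900 + 0.375·√36100 + 0.375·√57600 = 0.25·130 + 0.375·190 + 0.375·240 = 193.75
CE = (193.75)² = 37539.0625
Risk premium = EV − CE = 39362.5 − 37539.0625 = 1823.4375

$1,823.44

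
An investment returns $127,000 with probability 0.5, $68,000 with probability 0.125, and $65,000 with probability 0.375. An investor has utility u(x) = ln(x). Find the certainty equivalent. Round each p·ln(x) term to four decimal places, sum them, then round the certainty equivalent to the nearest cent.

E[u] = 0.5·ln(127000) + 0.125·ln(68000) + 0.375·ln(65000) = 5.8760 + 1.3909 + 4.1558 = 11.4227
CE = e^11.4227 ≈ 91372.51

$91,372.51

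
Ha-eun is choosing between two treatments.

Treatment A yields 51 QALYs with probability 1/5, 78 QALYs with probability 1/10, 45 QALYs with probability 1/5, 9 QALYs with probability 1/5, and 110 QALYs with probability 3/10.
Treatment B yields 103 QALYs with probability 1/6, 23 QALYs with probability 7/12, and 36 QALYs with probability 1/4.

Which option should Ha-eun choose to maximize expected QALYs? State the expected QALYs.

Treatment A (61.8 QALYs)

Treatment A = 1/5 × 51 + 1/10 × 78 + 1/5 × 45 + 1/5 × 9 + 3/10 × 110 = 10.2 + 7.8 + 9 + 1.8 + 33 = 61.8
Treatment B = 1/6 × 103 + 7/12 × 23 + 1/4 × 36 = 17.1667 + 13.4167 + 9 = 39.5833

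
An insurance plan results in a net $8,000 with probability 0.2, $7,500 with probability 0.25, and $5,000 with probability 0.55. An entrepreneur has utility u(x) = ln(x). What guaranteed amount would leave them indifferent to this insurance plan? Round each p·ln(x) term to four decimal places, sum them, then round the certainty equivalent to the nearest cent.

$6,079.03

E[u] = 0.2·ln(8000) + 0.25·ln(7500) + 0.55·ln(5000) = 1.7974 + 2.2307 + 4.6845 = 8.7126
CE = e^8.7126 ≈ 6079.03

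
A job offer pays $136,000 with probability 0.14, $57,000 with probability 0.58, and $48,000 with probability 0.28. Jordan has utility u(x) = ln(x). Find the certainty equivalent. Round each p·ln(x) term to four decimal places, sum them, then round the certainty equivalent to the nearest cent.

$61,359.18

E[u] = 0.14·ln(136000) + 0.58·ln(57000) + 0.28·ln(48000) = 1.6549 + 6.3515 + 3.0181 = 11.0245
CE = e^11.0245 ≈ 61359.18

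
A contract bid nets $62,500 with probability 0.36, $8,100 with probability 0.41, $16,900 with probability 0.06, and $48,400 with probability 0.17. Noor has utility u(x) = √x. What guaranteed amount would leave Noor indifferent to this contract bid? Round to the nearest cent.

E[u] = 0.36·√62500 + 0.41·√8100 + 0.06·√16900 + 0.17·√48400 = 0.36·250 + 0.41·90 + 0.06·130 + 0.17·220 = 172.1
CE = (172.1)² = 29618.41

$29,618.41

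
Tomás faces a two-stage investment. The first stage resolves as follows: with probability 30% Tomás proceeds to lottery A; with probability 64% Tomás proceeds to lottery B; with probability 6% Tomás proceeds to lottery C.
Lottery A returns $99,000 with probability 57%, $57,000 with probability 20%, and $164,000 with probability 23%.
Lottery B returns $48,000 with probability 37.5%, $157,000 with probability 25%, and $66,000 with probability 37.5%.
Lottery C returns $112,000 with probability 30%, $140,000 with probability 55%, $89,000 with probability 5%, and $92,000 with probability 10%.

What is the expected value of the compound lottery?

$91,600

EV(A) = 0.57 × 99000 + 0.2 × 57000 + 0.23 × 164000 = 56430 + 11400 + 37720 = 105550
EV(B) = 0.375 × 48000 + 0.25 × 157000 + 0.375 × 66000 = 18000 + 39250 + 24750 = 82000
EV(C) = 0.3 × 112000 + 0.55 × 140000 + 0.05 × 89000 + 0.1 × 92000 = 33600 + 77000 + 4450 + 9200 = 124250
Overall = 0.3 × 105550 + 0.64 × 82000 + 0.06 × 124250 = 31665 + 52480 + 7455 = 91600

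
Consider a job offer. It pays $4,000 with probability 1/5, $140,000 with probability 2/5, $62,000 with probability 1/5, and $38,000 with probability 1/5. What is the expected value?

$76,800

EV = 1/5 × 4000 + 2/5 × 140000 + 1/5 × 62000 + 1/5 × 38000 = 800 + 56000 + 12400 + 7600 = 76800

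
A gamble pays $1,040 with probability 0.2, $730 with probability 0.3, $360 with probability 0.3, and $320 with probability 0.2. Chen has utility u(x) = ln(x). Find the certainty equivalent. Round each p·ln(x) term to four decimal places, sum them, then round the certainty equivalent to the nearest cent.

E[u] = 0.2·ln(1040) + 0.3·ln(730) + 0.3·ln(360) + 0.2·ln(320) = 1.3894 + 1.9779 + 1.7658 + 1.1537 = 6.2868
CE = e^6.2868 ≈ 537.43

$537.43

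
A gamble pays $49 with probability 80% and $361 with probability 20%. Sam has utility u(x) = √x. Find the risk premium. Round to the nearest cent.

E[u] = 0.8·√49 + 0.2·√361 = 0.8·7 + 0.2·19 = 9.4
CE = (9.4)² = 88.36
Risk premium = EV − CE = 111.4 − 88.36 = 23.04

$23.04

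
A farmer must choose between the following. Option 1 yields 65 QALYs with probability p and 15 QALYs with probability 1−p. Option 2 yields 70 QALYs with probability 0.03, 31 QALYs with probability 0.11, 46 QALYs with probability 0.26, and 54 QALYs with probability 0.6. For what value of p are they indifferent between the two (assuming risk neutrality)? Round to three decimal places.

EV(Option 2) = 0.03 × 70 + 0.11 × 31 + 0.26 × 46 + 0.6 × 54 = 2.1 + 3.41 + 11.96 + 32.4 = 49.87
p·65 + (1−p)·15 = 49.87
50p + 15 = 49.87
p = (49.87 − 15) / 50

p = 0.697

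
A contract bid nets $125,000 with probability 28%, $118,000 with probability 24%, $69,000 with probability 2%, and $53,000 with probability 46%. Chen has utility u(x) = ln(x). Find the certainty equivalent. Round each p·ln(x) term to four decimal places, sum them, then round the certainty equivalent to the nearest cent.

E[u] = 0.28·ln(125000) + 0.24·ln(118000) + 0.02·ln(69000) + 0.46·ln(53000) = 3.2861 + 2.8028 + 0.2228 + 5.0039 = 11.3156
CE = e^11.3156 ≈ 82092.34

$82,092.34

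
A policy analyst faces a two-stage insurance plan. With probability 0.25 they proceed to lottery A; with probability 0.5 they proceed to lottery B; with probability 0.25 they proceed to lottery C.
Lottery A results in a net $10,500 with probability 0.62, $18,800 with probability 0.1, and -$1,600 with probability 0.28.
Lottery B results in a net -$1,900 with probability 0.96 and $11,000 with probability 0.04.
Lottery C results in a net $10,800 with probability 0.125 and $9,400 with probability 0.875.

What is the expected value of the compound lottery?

$3,687.25

EV(A) = 0.62 × 10500 + 0.1 × 18800 + 0.28 × (-1600) = 6510 + 1880 − 448 = 7942
EV(B) = 0.96 × (-1900) + 0.04 × 11000 = -1824 + 440 = -1384
EV(C) = 0.125 × 10800 + 0.875 × 9400 = 1350 + 8225 = 9575
Overall = 0.25 × 7942 + 0.5 × (-1384) + 0.25 × 9575 = 1985.5 − 692 + 2393.75 = 3687.25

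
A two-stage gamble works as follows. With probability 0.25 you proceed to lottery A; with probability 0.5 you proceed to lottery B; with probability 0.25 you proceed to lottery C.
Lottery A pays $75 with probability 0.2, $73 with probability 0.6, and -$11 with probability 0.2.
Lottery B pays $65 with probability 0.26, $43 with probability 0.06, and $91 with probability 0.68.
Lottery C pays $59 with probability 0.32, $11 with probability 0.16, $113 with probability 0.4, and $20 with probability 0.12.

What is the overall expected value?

$71.89

EV(A) = 0.2 × 75 + 0.6 × 73 + 0.2 × (-11) = 15 + 43.8 − 2.2 = 56.6
EV(B) = 0.26 × 65 + 0.06 × 43 + 0.68 × 91 = 16.9 + 2.58 + 61.88 = 81.36
EV(C) = 0.32 × 59 + 0.16 × 11 + 0.4 × 113 + 0.12 × 20 = 18.88 + 1.76 + 45.2 + 2.4 = 68.24
Overall = 0.25 × 56.6 + 0.5 × 81.36 + 0.25 × 68.24 = 14.15 + 40.68 + 17.06 = 71.89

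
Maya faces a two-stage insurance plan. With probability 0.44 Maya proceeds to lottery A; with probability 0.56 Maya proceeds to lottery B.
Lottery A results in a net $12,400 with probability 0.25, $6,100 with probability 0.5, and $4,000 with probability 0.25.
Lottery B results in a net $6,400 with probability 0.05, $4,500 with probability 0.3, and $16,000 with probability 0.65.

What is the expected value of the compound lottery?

$9,905.20

EV(A) = 0.25 × 12400 + 0.5 × 6100 + 0.25 × 4000 = 3100 + 3050 + 1000 = 7150
EV(B) = 0.05 × 6400 + 0.3 × 4500 + 0.65 × 16000 = 320 + 1350 + 10400 = 12070
Overall = 0.44 × 7150 + 0.56 × 12070 = 3146 + 6759.2 = 9905.2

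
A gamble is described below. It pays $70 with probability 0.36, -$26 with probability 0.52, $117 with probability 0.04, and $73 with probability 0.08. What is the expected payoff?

$22.20

EV = 0.36 × 70 + 0.52 × (-26) + 0.04 × 117 + 0.08 × 73 = 25.2 − 13.52 + 4.68 + 5.84 = 22.2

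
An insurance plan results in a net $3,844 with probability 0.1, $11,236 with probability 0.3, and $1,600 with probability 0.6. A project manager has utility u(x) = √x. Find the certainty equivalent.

E[u] = 0.1·√3844 + 0.3·√11236 + 0.6·√1600 = 0.1·62 + 0.3·106 + 0.6·40 = 62
CE = (62)² = 3844

$3,844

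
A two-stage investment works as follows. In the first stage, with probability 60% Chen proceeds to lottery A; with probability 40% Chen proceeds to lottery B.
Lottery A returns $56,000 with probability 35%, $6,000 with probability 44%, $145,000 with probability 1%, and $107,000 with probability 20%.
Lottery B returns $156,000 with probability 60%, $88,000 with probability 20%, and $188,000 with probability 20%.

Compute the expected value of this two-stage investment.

EV(A) = 0.35 × 56000 + 0.44 × 6000 + 0.01 × 145000 + 0.2 × 107000 = 19600 + 2640 + 1450 + 21400 = 45090
EV(B) = 0.6 × 156000 + 0.2 × 88000 + 0.2 × 188000 = 93600 + 17600 + 37600 = 148800
Overall = 0.6 × 45090 + 0.4 × 148800 = 27054 + 59520 = 86574

$86,574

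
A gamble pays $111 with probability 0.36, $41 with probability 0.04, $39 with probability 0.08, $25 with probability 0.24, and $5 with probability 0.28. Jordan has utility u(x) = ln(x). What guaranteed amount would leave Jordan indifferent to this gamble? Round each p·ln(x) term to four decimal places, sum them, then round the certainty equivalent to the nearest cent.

E[u] = 0.36·ln(111) + 0.04·ln(41) + 0.08·ln(39) + 0.24·ln(25) + 0.28·ln(5) = 1.6954 + 0.1485 + 0.2931 + 0.7725 + 0.4506 = 3.3601
CE = e^3.3601 ≈ 28.79

$28.79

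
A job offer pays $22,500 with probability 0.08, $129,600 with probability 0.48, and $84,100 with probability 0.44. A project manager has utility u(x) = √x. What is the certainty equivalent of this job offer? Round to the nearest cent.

E[u] = 0.08·√22500 + 0.48·√129600 + 0.44·√84100 = 0.08·150 + 0.48·360 + 0.44·290 = 312.4
CE = (312.4)² = 97593.76

$97,593.76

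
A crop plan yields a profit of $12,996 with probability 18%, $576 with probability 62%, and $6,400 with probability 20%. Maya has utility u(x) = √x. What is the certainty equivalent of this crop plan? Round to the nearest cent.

E[u] = 0.18·√12996 + 0.62·√576 + 0.2·√6400 = 0.18·114 + 0.62·24 + 0.2·80 = 51.4
CE = (51.4)² = 2641.96

$2,641.96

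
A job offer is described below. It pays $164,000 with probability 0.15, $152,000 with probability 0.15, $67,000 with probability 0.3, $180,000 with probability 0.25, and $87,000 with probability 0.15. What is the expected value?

EV = 0.15 × 164000 + 0.15 × 152000 + 0.3 × 67000 + 0.25 × 180000 + 0.15 × 87000 = 24600 + 22800 + 20100 + 45000 + 13050 = 125550

$125,550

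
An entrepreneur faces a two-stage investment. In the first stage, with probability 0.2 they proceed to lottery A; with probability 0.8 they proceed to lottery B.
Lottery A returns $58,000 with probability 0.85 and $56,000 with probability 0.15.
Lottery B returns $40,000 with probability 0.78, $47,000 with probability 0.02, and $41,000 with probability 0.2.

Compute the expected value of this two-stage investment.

EV(A) = 0.85 × 58000 + 0.15 × 56000 = 49300 + 8400 = 57700
EV(B) = 0.78 × 40000 + 0.02 × 47000 + 0.2 × 41000 = 31200 + 940 + 8200 = 40340
Overall = 0.2 × 57700 + 0.8 × 40340 = 11540 + 32272 = 43812

$43,812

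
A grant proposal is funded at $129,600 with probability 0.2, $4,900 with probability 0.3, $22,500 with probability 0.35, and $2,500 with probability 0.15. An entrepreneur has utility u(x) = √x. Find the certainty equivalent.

$23,409

E[u] = 0.2·√129600 + 0.3·√4900 + 0.35·√22500 + 0.15·√2500 = 0.2·360 + 0.3·70 + 0.35·150 + 0.15·50 = 153
CE = (153)² = 23409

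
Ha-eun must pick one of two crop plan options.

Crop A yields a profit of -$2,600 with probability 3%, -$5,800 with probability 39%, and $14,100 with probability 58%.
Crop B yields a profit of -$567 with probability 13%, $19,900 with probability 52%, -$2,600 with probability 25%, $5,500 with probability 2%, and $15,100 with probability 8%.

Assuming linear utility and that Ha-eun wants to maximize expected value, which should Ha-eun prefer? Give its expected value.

Crop A = 0.03 × (-2600) + 0.39 × (-5800) + 0.58 × 14100 = -78 − 2262 + 8178 = 5838
Crop B = 0.13 × (-567) + 0.52 × 19900 + 0.25 × (-2600) + 0.02 × 5500 + 0.08 × 15100 = -73.71 + 10348 − 650 + 110 + 1208 = 10942.29

Crop B ($10,942.29)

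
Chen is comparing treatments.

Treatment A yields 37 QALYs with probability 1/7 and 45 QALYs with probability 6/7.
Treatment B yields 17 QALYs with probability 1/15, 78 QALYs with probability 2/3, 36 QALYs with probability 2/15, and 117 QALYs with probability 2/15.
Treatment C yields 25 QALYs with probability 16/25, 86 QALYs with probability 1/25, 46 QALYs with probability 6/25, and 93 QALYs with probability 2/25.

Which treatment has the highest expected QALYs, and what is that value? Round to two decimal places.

Treatment B (73.53 QALYs)

Treatment A = 1/7 × 37 + 6/7 × 45 = 5.2857 + 38.5714 = 43.8571
Treatment B = 1/15 × 17 + 2/3 × 78 + 2/15 × 36 + 2/15 × 117 = 1.1333 + 52 + 4.8 + 15.6 = 73.5333
Treatment C = 16/25 × 25 + 1/25 × 86 + 6/25 × 46 + 2/25 × 93 = 16 + 3.44 + 11.04 + 7.44 = 37.92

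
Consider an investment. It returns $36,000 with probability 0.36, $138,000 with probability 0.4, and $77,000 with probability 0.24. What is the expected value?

EV = 0.36 × 36000 + 0.4 × 138000 + 0.24 × 77000 = 12960 + 55200 + 18480 = 86640

$86,640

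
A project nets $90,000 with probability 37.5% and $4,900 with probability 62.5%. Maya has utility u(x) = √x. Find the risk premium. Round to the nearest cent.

E[u] = 0.375·√90000 + 0.625·√4900 = 0.375·300 + 0.625·70 = 156.25
CE = (156.25)² = 24414.0625
Risk premium = EV − CE = 36812.5 − 24414.0625 = 12398.4375

$12,398.44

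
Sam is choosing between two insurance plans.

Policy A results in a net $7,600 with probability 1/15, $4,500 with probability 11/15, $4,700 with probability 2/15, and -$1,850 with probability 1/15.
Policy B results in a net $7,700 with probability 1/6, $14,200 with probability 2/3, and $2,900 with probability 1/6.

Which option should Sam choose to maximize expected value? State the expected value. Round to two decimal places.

Policy A = 1/15 × 7600 + 11/15 × 4500 + 2/15 × 4700 + 1/15 × (-1850) = 506.6667 + 3300 + 626.6667 − 123.3333 = 4310
Policy B = 1/6 × 7700 + 2/3 × 14200 + 1/6 × 2900 = 1283.3333 + 9466.6667 + 483.3333 = 11233.3333

Policy B ($11,233.33)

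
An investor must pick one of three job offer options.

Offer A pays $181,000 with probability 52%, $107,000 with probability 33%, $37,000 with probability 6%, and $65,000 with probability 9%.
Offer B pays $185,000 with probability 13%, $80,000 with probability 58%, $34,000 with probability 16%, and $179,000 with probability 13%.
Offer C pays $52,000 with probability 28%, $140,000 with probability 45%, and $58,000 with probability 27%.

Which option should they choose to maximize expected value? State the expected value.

Offer A = 0.52 × 181000 + 0.33 × 107000 + 0.06 × 37000 + 0.09 × 65000 = 94120 + 35310 + 2220 + 5850 = 137500
Offer B = 0.13 × 185000 + 0.58 × 80000 + 0.16 × 34000 + 0.13 × 179000 = 24050 + 46400 + 5440 + 23270 = 99160
Offer C = 0.28 × 52000 + 0.45 × 140000 + 0.27 × 58000 = 14560 + 63000 + 15660 = 93220

Offer A ($137,500)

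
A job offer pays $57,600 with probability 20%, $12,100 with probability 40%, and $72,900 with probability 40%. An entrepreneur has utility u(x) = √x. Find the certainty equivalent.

E[u] = 0.2·√57600 + 0.4·√12100 + 0.4·√72900 = 0.2·240 + 0.4·110 + 0.4·270 = 200
CE = (200)² = 40000

$40,000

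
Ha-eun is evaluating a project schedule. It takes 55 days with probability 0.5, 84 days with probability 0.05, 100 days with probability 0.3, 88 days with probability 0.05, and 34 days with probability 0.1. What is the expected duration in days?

EV = 0.5 × 55 + 0.05 × 84 + 0.3 × 100 + 0.05 × 88 + 0.1 × 34 = 27.5 + 4.2 + 30 + 4.4 + 3.4 = 69.5

69.5 days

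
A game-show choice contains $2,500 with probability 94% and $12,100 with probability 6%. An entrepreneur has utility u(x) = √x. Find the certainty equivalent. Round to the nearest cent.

E[u] = 0.94·√2500 + 0.06·√12100 = 0.94·50 + 0.06·110 = 53.6
CE = (53.6)² = 2872.96

$2,872.96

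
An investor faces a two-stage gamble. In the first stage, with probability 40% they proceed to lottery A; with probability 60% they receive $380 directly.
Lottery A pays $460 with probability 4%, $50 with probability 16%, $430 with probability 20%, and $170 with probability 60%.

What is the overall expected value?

$313.76

EV(A) = 0.04 × 460 + 0.16 × 50 + 0.2 × 430 + 0.6 × 170 = 18.4 + 8 + 86 + 102 = 214.4
Branch B: 380 (certain)
Overall = 0.4 × 214.4 + 0.6 × 380 = 85.76 + 228 = 313.76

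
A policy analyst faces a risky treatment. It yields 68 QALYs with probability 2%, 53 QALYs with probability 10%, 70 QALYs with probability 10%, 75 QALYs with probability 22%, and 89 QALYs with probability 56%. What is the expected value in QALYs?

EV = 0.02 × 68 + 0.1 × 53 + 0.1 × 70 + 0.22 × 75 + 0.56 × 89 = 1.36 + 5.3 + 7 + 16.5 + 49.84 = 80

80 QALYs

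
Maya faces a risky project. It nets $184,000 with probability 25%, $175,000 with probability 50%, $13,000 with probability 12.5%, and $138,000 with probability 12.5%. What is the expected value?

EV = 0.25 × 184000 + 0.5 × 175000 + 0.125 × 13000 + 0.125 × 138000 = 46000 + 87500 + 1625 + 17250 = 152375

$152,375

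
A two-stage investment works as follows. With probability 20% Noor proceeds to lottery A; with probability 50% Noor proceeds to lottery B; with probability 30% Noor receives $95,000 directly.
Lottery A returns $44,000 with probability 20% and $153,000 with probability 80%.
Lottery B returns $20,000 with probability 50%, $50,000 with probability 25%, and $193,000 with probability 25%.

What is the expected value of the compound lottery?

EV(A) = 0.2 × 44000 + 0.8 × 153000 = 8800 + 122400 = 131200
EV(B) = 0.5 × 20000 + 0.25 × 50000 + 0.25 × 193000 = 10000 + 12500 + 48250 = 70750
Branch C: 95000 (certain)
Overall = 0.2 × 131200 + 0.5 × 70750 + 0.3 × 95000 = 26240 + 35375 + 28500 = 90115

$90,115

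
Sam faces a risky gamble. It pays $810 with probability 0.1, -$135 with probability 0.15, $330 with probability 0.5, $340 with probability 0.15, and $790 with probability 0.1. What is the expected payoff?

$355.75

EV = 0.1 × 810 + 0.15 × (-135) + 0.5 × 330 + 0.15 × 340 + 0.1 × 790 = 81 − 20.25 + 165 + 51 + 79 = 355.75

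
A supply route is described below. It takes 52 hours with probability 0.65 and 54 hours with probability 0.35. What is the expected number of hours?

52.7 hours

EV = 0.65 × 52 + 0.35 × 54 = 33.8 + 18.9 = 52.7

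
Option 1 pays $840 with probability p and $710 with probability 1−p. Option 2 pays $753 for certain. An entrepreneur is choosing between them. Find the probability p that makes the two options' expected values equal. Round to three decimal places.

p = 0.331

p·840 + (1−p)·710 = 753
130p + 710 = 753
p = (753 − 710) / 130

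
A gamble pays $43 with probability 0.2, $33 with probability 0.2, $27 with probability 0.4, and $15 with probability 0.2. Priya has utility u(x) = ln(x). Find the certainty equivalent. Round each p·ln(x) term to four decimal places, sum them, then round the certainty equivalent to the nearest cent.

$27.42

E[u] = 0.2·ln(43) + 0.2·ln(33) + 0.4·ln(27) + 0.2·ln(15) = 0.7522 + 0.6993 + 1.3183 + 0.5416 = 3.3114
CE = e^3.3114 ≈ 27.42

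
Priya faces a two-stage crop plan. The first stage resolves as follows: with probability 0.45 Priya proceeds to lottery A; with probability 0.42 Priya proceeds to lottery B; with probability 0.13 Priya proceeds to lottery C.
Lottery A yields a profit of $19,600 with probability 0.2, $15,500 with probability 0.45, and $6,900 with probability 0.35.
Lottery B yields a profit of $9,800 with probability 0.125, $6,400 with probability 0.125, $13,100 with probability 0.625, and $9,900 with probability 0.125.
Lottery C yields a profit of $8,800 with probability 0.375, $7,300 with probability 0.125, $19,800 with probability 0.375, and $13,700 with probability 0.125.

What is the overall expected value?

EV(A) = 0.2 × 19600 + 0.45 × 15500 + 0.35 × 6900 = 3920 + 6975 + 2415 = 13310
EV(B) = 0.125 × 9800 + 0.125 × 6400 + 0.625 × 13100 + 0.125 × 9900 = 1225 + 800 + 8187.5 + 1237.5 = 11450
EV(C) = 0.375 × 8800 + 0.125 × 7300 + 0.375 × 19800 + 0.125 × 13700 = 3300 + 912.5 + 7425 + 1712.5 = 13350
Overall = 0.45 × 13310 + 0.42 × 11450 + 0.13 × 13350 = 5989.5 + 4809 + 1735.5 = 12534

$12,534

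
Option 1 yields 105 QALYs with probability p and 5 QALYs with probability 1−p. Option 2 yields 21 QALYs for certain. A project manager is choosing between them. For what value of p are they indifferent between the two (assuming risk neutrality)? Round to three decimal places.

p = 0.160

p·105 + (1−p)·5 = 21
100p + 5 = 21
p = (21 − 5) / 100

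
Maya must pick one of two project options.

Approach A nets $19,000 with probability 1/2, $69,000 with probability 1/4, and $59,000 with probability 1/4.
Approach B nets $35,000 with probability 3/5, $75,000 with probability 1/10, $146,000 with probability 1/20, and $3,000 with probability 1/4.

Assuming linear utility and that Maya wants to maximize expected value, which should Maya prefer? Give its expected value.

Approach A = 1/2 × 19000 + 1/4 × 69000 + 1/4 × 59000 = 9500 + 17250 + 14750 = 41500
Approach B = 3/5 × 35000 + 1/10 × 75000 + 1/20 × 146000 + 1/4 × 3000 = 21000 + 7500 + 7300 + 750 = 36550

Approach A ($41,500)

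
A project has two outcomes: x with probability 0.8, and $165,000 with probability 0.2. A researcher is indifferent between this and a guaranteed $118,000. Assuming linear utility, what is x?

0.8·x + 0.2·165000 = 118000
0.8·x = 118000 − 33000 = 85000
x = 85000 / 0.8 = 106250

x = $106,250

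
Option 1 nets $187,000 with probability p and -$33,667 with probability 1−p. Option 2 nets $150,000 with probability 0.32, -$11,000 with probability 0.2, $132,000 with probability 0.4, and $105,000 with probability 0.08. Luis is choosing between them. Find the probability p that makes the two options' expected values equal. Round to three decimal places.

EV(Option 2) = 0.32 × 150000 + 0.2 × (-11000) + 0.4 × 132000 + 0.08 × 105000 = 48000 − 2200 + 52800 + 8400 = 107000
p·187000 + (1−p)·(-33667) = 107000
220667p − 33667 = 107000
p = (107000 + 33667) / 220667

p = 0.637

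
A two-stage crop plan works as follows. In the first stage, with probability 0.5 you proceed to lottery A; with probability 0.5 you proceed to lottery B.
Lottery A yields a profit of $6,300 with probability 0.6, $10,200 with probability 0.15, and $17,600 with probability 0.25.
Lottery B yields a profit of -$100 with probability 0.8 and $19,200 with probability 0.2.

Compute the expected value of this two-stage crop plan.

$6,735

EV(A) = 0.6 × 6300 + 0.15 × 10200 + 0.25 × 17600 = 3780 + 1530 + 4400 = 9710
EV(B) = 0.8 × (-100) + 0.2 × 19200 = -80 + 3840 = 3760
Overall = 0.5 × 9710 + 0.5 × 3760 = 4855 + 1880 = 6735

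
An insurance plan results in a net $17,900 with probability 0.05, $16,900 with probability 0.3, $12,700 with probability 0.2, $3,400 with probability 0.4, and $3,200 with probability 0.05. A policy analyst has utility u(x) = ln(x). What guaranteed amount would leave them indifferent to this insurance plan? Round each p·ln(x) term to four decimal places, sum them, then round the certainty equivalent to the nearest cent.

$7,755.05

E[u] = 0.05·ln(17900) + 0.3·ln(16900) + 0.2·ln(12700) + 0.4·ln(3400) + 0.05·ln(3200) = 0.4896 + 2.9205 + 1.8899 + 3.2526 + 0.4035 = 8.9561
CE = e^8.9561 ≈ 7755.05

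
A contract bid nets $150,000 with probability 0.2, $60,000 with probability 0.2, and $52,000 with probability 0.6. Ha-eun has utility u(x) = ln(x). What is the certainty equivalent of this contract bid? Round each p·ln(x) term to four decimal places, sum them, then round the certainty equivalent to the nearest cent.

$66,138.08

E[u] = 0.2·ln(150000) + 0.2·ln(60000) + 0.6·ln(52000) = 2.3837 + 2.2004 + 6.5154 = 11.0995
CE = e^11.0995 ≈ 66138.08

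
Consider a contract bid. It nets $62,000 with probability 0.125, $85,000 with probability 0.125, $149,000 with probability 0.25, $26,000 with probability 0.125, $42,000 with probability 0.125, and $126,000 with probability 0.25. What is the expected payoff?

EV = 0.125 × 62000 + 0.125 × 85000 + 0.25 × 149000 + 0.125 × 26000 + 0.125 × 42000 + 0.25 × 126000 = 7750 + 10625 + 37250 + 3250 + 5250 + 31500 = 95625

$95,625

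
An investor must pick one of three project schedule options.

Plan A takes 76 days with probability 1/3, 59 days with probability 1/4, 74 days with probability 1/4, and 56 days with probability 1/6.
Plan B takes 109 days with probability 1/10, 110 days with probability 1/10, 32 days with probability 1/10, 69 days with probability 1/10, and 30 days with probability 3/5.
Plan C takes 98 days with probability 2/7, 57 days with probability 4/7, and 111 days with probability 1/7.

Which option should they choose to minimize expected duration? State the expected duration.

Plan B (50 days)

Plan A = 1/3 × 76 + 1/4 × 59 + 1/4 × 74 + 1/6 × 56 = 25.3333 + 14.75 + 18.5 + 9.3333 = 67.9167
Plan B = 1/10 × 109 + 1/10 × 110 + 1/10 × 32 + 1/10 × 69 + 3/5 × 30 = 10.9 + 11 + 3.2 + 6.9 + 18 = 50
Plan C = 2/7 × 98 + 4/7 × 57 + 1/7 × 111 = 28 + 32.5714 + 15.8571 = 76.4286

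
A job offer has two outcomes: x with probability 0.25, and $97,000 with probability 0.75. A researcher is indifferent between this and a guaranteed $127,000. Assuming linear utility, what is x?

0.25·x + 0.75·97000 = 127000
0.25·x = 127000 − 72750 = 54250
x = 54250 / 0.25 = 217000

x = $217,000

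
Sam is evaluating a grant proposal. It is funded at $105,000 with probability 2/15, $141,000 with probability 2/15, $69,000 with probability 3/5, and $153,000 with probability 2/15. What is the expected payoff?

EV = 2/15 × 105000 + 2/15 × 141000 + 3/5 × 69000 + 2/15 × 153000 = 14000 + 18800 + 41400 + 20400 = 94600

$94,600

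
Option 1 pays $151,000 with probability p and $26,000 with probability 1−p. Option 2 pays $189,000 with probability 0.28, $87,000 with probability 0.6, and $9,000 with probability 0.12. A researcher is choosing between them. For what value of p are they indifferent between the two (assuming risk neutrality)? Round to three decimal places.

EV(Option 2) = 0.28 × 189000 + 0.6 × 87000 + 0.12 × 9000 = 52920 + 52200 + 1080 = 106200
p·151000 + (1−p)·26000 = 106200
125000p + 26000 = 106200
p = (106200 − 26000) / 125000

p = 0.642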